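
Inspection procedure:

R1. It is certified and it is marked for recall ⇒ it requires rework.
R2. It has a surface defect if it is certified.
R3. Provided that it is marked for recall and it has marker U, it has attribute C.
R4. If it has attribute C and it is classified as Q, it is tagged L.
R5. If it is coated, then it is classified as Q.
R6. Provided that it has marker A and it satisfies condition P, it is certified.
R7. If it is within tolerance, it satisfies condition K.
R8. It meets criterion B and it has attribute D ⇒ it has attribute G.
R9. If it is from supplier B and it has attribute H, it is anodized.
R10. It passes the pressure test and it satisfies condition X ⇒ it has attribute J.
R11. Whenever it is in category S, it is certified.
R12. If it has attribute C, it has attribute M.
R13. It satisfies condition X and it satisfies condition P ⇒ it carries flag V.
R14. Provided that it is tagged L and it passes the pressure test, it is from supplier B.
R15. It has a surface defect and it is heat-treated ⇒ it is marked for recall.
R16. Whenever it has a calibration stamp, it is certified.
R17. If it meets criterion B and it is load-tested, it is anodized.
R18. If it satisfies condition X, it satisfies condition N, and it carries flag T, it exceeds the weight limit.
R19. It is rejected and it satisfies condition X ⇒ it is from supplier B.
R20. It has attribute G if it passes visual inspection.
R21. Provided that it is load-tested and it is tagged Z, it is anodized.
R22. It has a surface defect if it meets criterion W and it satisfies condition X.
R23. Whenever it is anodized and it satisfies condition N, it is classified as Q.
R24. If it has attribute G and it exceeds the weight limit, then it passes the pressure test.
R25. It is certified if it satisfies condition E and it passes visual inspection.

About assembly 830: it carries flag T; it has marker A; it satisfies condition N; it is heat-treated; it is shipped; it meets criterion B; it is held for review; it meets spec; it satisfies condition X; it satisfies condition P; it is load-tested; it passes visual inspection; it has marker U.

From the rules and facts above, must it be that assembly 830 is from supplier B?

By R6 (it has marker A, it satisfies condition P): it is certified.
By R17 (it meets criterion B, it is load-tested): it is anodized.
By R18 (it satisfies condition X, it satisfies condition N, it carries flag T): it exceeds the weight limit.
By R20 (it passes visual inspection): it has attribute G.
By R23 (it is anodized, it satisfies condition N): it is classified as Q.
By R24 (it has attribute G, it exceeds the weight limit): it passes the pressure test.
By R2 (it is certified): it has a surface defect.
By R15 (it has a surface defect, it is heat-treated): it is marked for recall.
By R3 (it is marked for recall, it has marker U): it has attribute C.
By R4 (it has attribute C, it is classified as Q): it is tagged L.
By R14 (it is tagged L, it passes the pressure test): it is from supplier B.

Yes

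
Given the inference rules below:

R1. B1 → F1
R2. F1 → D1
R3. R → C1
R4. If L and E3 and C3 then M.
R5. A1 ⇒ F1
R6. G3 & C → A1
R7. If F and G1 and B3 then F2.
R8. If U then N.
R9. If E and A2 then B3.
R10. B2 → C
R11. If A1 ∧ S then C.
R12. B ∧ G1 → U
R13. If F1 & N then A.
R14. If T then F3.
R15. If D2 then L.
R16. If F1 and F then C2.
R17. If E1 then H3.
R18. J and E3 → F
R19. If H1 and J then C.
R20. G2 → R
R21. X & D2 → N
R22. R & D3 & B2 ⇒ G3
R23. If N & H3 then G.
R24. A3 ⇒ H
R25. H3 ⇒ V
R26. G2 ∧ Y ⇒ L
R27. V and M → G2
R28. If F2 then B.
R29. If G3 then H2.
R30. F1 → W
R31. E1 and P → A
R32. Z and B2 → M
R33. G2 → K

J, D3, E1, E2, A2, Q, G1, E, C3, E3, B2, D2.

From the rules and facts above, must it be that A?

B3  (by R9: E, A2)
C  (by R10: B2)
L  (by R15: D2)
H3  (by R17: E1)
F  (by R18: J, E3)
V  (by R25: H3)
M  (by R4: L, E3, C3)
F2  (by R7: F, G1, B3)
G2  (by R27: V, M)
B  (by R28: F2)
U  (by R12: B, G1)
R  (by R20: G2)
G3  (by R22: R, D3, B2)
A1  (by R6: G3, C)
N  (by R8: U)
F1  (by R5: A1)
A  (by R13: F1, N)

Yes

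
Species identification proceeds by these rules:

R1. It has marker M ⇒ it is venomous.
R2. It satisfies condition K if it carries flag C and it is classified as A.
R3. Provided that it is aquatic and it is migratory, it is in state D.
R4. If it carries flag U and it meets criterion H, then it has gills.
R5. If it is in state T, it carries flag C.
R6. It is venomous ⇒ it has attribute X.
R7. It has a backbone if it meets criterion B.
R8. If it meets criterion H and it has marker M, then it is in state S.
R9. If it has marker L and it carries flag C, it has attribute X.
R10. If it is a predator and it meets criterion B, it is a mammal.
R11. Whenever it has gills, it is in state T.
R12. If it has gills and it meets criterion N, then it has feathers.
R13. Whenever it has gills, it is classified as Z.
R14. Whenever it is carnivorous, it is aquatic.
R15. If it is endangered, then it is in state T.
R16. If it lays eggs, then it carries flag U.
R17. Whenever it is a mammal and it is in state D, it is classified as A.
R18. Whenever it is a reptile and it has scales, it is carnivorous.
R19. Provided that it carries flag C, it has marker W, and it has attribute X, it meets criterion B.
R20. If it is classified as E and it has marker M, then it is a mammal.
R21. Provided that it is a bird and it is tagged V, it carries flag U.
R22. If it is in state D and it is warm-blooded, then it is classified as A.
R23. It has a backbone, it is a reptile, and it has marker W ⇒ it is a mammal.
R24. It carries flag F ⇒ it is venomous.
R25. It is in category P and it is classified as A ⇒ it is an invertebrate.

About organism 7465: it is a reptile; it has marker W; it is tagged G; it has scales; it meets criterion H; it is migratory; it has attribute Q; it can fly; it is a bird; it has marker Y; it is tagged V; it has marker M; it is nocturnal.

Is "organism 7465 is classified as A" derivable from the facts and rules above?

Yes

By R1 (it has marker M): it is venomous.
By R6 (it is venomous): it has attribute X.
By R18 (it is a reptile, it has scales): it is carnivorous.
By R21 (it is a bird, it is tagged V): it carries flag U.
By R4 (it carries flag U, it meets criterion H): it has gills.
By R11 (it has gills): it is in state T.
By R14 (it is carnivorous): it is aquatic.
By R3 (it is aquatic, it is migratory): it is in state D.
By R5 (it is in state T): it carries flag C.
By R19 (it carries flag C, it has marker W, it has attribute X): it meets criterion B.
By R7 (it meets criterion B): it has a backbone.
By R23 (it has a backbone, it is a reptile, it has marker W): it is a mammal.
By R17 (it is a mammal, it is in state D): it is classified as A.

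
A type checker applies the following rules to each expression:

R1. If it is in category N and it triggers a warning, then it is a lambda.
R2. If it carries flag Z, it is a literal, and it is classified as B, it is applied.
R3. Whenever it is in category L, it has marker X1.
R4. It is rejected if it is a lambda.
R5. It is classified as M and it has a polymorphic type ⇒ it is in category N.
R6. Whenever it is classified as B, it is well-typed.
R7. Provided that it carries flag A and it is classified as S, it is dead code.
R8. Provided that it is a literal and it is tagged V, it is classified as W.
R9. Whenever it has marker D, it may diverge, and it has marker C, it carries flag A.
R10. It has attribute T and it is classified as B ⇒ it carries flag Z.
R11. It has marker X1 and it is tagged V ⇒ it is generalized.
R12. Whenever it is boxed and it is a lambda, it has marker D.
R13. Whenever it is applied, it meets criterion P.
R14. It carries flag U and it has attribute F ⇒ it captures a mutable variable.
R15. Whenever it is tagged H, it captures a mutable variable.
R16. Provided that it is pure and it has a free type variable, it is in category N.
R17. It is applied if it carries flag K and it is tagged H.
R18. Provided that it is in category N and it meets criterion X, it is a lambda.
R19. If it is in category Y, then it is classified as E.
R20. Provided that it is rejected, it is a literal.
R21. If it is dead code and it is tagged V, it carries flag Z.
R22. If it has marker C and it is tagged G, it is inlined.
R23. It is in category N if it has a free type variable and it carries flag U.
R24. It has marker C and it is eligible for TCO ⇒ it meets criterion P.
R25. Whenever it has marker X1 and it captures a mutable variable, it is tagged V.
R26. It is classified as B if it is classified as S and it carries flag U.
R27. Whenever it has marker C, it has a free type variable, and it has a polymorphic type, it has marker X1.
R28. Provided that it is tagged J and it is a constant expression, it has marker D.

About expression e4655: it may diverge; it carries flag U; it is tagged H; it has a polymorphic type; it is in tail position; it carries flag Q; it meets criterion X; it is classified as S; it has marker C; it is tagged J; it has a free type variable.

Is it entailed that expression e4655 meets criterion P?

Forward chaining from the given facts derives: captures a mutable variable, is in category N, is classified as B, has marker X1, is well-typed, is a lambda, is tagged V, is rejected, is generalized, is a literal, is classified as W.
Rules concluding "it meets criterion P": R13 needs "it is applied"; R24 needs "it is eligible for TCO" — none of these are established.

No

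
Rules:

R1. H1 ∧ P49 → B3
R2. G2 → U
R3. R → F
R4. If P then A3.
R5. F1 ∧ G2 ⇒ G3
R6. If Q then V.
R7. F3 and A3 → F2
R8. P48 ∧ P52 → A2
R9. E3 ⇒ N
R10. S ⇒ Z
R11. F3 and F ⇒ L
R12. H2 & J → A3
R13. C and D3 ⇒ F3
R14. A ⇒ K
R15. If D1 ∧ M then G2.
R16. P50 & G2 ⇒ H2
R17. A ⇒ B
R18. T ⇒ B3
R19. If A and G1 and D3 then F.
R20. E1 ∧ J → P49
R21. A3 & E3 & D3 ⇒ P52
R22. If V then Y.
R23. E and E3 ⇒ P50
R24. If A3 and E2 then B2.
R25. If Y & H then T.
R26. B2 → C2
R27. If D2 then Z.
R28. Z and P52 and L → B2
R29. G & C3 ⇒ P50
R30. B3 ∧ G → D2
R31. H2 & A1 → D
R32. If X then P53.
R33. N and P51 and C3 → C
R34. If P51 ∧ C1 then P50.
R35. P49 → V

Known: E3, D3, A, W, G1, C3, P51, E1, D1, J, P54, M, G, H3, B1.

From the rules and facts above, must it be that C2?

Forward chaining from the given facts derives: N, K, G2, B, F, P49, P50, C, V, U, F3, H2, Y, L, A3, P52, F2.
The only rule concluding C2 is R26, which needs B2; that is never established.

No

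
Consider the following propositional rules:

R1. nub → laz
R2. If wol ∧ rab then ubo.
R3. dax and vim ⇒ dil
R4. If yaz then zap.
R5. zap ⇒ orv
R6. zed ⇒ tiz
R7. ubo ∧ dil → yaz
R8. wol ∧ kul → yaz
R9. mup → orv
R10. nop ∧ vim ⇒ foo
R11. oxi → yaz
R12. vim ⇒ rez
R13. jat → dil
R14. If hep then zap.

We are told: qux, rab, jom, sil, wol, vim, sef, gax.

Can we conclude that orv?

No

Forward chaining from the given facts derives: ubo, rez.
Rules concluding orv: R5 needs zap; R9 needs mup — none of these are established.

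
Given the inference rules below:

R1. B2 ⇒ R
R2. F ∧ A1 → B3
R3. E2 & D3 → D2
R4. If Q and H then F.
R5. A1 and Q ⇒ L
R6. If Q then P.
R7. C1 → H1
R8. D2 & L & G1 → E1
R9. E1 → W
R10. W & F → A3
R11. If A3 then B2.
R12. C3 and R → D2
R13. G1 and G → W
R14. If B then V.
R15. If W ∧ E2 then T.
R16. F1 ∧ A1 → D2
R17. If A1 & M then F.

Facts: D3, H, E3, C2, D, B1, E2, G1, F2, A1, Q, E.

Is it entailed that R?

D2  (by R3: E2, D3)
F  (by R4: Q, H)
L  (by R5: A1, Q)
E1  (by R8: D2, L, G1)
W  (by R9: E1)
A3  (by R10: W, F)
B2  (by R11: A3)
R  (by R1: B2)

Yes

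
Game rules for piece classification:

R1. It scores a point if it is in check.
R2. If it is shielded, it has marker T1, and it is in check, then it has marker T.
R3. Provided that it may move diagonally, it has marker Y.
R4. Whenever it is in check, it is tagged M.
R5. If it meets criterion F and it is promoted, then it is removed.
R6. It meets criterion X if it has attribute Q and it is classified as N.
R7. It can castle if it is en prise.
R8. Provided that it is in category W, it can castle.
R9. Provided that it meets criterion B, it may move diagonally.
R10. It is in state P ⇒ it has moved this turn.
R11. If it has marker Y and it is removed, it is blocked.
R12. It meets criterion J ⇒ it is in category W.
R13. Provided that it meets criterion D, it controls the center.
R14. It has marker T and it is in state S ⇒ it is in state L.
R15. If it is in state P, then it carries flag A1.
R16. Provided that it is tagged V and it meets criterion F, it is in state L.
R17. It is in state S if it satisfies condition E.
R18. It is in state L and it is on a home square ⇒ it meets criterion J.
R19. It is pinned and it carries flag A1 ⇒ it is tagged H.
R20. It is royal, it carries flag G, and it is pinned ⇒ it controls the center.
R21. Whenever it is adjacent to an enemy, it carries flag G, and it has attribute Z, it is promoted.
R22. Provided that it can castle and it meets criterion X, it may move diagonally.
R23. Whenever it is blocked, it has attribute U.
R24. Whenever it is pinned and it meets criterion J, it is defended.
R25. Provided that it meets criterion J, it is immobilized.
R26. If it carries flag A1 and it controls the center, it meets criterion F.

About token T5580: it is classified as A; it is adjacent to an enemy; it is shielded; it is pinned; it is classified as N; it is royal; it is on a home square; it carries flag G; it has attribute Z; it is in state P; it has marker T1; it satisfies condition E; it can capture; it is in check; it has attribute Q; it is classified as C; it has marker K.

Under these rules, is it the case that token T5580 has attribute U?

Yes

By R2 (it is shielded, it has marker T1, it is in check): it has marker T.
By R6 (it has attribute Q, it is classified as N): it meets criterion X.
By R15 (it is in state P): it carries flag A1.
By R17 (it satisfies condition E): it is in state S.
By R20 (it is royal, it carries flag G, it is pinned): it controls the center.
By R21 (it is adjacent to an enemy, it carries flag G, it has attribute Z): it is promoted.
By R26 (it carries flag A1, it controls the center): it meets criterion F.
By R5 (it meets criterion F, it is promoted): it is removed.
By R14 (it has marker T, it is in state S): it is in state L.
By R18 (it is in state L, it is on a home square): it meets criterion J.
By R12 (it meets criterion J): it is in category W.
By R8 (it is in category W): it can castle.
By R22 (it can castle, it meets criterion X): it may move diagonally.
By R3 (it may move diagonally): it has marker Y.
By R11 (it has marker Y, it is removed): it is blocked.
By R23 (it is blocked): it has attribute U.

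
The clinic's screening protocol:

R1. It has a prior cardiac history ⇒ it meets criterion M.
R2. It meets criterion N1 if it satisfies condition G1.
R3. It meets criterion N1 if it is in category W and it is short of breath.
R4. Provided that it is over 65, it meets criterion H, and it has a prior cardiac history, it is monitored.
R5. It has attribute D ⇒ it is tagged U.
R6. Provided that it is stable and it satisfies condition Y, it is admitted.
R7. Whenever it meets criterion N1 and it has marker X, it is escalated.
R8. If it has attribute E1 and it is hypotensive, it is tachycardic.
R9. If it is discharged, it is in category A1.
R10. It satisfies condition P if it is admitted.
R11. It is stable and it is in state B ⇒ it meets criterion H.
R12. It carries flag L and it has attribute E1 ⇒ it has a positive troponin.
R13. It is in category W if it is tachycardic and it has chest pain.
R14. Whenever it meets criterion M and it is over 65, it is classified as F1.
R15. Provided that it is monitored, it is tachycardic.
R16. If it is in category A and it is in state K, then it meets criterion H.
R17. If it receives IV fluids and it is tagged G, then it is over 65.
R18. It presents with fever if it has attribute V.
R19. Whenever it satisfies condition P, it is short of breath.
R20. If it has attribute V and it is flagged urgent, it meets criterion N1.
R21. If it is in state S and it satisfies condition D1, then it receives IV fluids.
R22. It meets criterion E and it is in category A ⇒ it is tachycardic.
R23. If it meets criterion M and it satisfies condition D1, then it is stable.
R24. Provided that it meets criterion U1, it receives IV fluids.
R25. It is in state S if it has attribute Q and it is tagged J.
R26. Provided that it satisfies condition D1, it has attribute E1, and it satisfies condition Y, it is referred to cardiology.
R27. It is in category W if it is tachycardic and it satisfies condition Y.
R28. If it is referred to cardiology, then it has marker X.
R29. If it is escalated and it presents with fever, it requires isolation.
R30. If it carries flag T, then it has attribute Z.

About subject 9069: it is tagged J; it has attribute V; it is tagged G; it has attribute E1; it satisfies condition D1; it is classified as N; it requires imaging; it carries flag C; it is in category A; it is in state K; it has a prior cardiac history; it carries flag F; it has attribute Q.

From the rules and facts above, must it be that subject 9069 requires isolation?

Forward chaining from the given facts derives: meets criterion M, meets criterion H, presents with fever, is stable, is in state S, receives IV fluids, is over 65, is monitored, is classified as F1, is tachycardic.
The only rule concluding "it requires isolation" is R29, which needs "it is escalated"; that is never established.

No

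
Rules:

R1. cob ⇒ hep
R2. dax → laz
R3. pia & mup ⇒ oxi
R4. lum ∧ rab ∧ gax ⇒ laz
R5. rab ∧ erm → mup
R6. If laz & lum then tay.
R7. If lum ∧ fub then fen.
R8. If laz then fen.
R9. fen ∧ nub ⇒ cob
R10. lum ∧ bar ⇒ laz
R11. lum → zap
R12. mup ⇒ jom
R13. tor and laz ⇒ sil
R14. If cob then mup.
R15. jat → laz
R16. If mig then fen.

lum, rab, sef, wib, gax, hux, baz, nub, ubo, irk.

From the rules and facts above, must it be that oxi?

Forward chaining from the given facts derives: laz, tay, fen, cob, zap, mup, hep, jom.
The only rule concluding oxi is R3, which needs pia; that is never established.

No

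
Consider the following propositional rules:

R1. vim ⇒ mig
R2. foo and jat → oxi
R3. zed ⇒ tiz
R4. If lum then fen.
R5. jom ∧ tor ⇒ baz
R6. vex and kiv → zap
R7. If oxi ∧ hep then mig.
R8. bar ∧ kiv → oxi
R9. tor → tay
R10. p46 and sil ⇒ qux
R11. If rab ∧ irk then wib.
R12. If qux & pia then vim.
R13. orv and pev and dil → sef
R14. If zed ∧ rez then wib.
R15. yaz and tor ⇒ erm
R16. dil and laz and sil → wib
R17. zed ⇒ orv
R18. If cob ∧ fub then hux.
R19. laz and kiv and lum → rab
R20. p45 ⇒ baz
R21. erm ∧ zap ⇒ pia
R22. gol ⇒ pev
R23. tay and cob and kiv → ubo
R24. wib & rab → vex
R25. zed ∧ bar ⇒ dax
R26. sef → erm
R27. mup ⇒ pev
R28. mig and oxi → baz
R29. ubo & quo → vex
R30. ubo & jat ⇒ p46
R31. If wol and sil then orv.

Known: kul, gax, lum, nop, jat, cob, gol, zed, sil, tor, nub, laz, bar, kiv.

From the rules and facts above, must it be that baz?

No

Forward chaining from the given facts derives: tiz, fen, oxi, tay, orv, rab, pev, ubo, dax, p46, qux.
Rules concluding baz: R5 needs jom; R20 needs p45; R28 needs mig — none of these are established.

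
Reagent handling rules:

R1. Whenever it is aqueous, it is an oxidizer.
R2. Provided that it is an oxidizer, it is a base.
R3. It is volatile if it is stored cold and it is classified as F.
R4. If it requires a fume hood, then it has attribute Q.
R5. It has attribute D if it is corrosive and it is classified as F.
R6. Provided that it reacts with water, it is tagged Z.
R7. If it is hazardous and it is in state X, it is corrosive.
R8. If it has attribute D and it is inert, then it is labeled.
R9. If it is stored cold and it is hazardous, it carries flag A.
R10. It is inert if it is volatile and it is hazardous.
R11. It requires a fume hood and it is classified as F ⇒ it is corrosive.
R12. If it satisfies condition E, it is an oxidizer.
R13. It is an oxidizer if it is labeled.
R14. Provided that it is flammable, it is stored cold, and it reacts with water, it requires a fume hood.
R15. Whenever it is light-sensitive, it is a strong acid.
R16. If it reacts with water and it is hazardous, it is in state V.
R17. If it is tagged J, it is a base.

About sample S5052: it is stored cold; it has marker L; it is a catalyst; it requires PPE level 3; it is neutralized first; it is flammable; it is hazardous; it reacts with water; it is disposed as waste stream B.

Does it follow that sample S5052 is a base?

Forward chaining from the given facts derives: is tagged Z, carries flag A, requires a fume hood, is in state V, has attribute Q.
Rules concluding "it is a base": R2 needs "it is an oxidizer"; R17 needs "it is tagged J" — none of these are established.

No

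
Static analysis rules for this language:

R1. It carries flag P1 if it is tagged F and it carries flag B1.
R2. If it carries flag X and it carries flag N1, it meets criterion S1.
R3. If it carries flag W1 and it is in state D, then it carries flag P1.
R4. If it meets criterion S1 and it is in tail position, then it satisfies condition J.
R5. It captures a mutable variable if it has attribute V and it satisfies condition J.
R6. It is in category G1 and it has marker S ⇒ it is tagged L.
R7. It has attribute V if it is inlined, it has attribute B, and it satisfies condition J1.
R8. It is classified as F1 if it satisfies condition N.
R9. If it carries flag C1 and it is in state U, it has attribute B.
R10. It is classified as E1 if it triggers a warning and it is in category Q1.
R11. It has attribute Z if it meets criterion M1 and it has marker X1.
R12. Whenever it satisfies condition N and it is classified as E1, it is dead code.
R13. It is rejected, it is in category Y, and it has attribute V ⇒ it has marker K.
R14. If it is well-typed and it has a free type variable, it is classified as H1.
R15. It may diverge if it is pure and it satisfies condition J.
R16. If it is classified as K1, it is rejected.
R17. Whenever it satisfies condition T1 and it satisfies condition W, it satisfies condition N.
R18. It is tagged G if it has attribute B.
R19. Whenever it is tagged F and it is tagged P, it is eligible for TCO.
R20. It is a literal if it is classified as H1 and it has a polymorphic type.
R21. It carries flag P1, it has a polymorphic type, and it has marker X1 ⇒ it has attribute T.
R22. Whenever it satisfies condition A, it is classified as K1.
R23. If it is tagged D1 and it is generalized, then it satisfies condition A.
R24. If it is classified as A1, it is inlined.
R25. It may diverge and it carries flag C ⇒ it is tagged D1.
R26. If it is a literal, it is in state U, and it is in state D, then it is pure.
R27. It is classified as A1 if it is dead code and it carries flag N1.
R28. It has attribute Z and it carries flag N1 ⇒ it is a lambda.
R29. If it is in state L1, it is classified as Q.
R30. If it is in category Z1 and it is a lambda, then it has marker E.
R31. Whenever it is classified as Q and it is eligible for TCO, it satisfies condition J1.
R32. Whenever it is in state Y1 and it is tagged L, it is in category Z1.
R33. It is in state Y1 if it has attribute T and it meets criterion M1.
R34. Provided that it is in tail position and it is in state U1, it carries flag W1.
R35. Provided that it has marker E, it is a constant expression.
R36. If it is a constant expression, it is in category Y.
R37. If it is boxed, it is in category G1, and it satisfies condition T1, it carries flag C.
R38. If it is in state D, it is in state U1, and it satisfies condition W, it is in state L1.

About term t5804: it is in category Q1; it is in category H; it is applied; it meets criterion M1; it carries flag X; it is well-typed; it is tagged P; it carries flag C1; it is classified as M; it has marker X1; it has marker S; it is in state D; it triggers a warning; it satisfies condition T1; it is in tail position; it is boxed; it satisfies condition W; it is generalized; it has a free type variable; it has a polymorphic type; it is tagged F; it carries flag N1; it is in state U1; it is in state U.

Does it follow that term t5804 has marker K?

No

Forward chaining from the given facts derives: meets criterion S1, satisfies condition J, has attribute B, is classified as E1, has attribute Z, is classified as H1, satisfies condition N, is tagged G, is eligible for TCO, is a literal, is pure, is a lambda, carries flag W1, is in state L1, carries flag P1, is classified as F1, is dead code, may diverge, has attribute T, is classified as A1, is classified as Q, satisfies condition J1, is in state Y1, is inlined, has attribute V, captures a mutable variable.
The only rule concluding "it has marker K" is R13, which needs "it is rejected"; that is never established.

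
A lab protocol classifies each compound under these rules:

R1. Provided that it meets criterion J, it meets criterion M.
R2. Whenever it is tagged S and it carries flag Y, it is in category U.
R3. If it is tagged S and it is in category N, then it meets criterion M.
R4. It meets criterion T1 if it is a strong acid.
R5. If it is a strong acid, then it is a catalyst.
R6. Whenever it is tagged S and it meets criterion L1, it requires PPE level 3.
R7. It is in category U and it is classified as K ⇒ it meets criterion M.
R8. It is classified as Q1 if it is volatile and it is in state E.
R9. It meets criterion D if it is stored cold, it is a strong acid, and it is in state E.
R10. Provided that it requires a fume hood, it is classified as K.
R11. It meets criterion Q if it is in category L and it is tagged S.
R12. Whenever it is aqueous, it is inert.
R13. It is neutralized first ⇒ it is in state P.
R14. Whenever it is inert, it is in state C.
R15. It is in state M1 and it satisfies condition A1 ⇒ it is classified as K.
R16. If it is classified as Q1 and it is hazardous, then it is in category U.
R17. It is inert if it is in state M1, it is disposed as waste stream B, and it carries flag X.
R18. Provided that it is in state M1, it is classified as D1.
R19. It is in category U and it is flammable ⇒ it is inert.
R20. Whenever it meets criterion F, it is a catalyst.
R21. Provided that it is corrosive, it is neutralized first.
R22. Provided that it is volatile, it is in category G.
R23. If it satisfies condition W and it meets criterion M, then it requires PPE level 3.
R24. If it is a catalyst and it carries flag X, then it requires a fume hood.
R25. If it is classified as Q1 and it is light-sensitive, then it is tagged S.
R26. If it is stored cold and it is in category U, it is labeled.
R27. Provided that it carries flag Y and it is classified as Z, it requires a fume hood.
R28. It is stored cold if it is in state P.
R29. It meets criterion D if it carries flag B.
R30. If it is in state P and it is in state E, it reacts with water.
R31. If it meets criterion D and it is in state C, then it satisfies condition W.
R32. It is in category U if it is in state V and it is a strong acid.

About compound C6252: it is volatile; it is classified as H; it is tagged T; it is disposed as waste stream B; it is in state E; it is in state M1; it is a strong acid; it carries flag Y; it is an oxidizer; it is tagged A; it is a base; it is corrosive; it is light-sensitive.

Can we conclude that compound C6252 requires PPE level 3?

No

Forward chaining from the given facts derives: meets criterion T1, is a catalyst, is classified as Q1, is classified as D1, is neutralized first, is in category G, is tagged S, is in category U, is in state P, is stored cold, reacts with water, meets criterion D, is labeled.
Rules concluding "it requires PPE level 3": R6 needs "it meets criterion L1"; R23 needs "it satisfies condition W" — none of these are established.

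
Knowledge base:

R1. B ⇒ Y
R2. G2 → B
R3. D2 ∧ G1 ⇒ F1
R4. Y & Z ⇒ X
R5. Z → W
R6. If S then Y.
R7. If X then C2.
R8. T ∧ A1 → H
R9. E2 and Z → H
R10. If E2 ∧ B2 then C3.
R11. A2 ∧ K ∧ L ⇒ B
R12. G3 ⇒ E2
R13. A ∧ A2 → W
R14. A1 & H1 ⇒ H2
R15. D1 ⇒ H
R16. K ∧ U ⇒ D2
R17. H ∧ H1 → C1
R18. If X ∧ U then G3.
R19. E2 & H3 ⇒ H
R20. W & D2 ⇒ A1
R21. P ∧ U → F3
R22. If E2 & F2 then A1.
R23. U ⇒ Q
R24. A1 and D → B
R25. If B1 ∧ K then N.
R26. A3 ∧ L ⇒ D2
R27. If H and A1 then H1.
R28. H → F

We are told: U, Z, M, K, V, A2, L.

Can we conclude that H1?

W  (by R5: Z)
B  (by R11: A2, K, L)
D2  (by R16: K, U)
A1  (by R20: W, D2)
Y  (by R1: B)
X  (by R4: Y, Z)
G3  (by R18: X, U)
E2  (by R12: G3)
H  (by R9: E2, Z)
H1  (by R27: H, A1)

Yes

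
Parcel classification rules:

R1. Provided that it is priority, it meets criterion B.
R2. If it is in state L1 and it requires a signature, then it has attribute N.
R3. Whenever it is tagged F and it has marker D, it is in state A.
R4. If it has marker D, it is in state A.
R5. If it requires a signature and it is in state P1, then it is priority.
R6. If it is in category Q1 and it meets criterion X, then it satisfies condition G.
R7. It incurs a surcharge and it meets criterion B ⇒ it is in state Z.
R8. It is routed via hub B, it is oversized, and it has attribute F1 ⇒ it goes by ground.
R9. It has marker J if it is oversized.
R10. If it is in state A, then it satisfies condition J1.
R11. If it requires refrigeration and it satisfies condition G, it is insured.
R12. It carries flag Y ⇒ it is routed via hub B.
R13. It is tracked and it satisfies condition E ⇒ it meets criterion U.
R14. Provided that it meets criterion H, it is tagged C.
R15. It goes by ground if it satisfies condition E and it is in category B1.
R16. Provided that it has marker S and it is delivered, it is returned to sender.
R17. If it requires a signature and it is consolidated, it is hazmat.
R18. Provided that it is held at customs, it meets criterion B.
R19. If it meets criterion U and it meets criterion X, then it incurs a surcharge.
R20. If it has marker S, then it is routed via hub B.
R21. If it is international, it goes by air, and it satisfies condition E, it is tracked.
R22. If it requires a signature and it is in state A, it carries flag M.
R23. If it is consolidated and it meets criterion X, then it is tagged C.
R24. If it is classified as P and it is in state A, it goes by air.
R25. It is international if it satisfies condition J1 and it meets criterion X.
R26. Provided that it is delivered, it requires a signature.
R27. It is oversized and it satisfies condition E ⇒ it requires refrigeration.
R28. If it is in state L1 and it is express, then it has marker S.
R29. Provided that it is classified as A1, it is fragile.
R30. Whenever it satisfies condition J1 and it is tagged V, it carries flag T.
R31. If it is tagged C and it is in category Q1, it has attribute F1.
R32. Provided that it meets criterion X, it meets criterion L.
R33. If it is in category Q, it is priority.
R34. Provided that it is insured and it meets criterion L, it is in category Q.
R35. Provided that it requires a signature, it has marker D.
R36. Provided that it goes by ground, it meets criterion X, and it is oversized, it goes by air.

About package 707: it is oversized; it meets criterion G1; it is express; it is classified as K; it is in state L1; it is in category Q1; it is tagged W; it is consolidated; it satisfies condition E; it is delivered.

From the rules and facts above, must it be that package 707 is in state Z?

Forward chaining from the given facts derives: has marker J, requires a signature, requires refrigeration, has marker S, has marker D, has attribute N, is in state A, satisfies condition J1, is returned to sender, is hazmat, is routed via hub B, carries flag M.
The only rule concluding "it is in state Z" is R7, which needs "it incurs a surcharge"; that is never established.

No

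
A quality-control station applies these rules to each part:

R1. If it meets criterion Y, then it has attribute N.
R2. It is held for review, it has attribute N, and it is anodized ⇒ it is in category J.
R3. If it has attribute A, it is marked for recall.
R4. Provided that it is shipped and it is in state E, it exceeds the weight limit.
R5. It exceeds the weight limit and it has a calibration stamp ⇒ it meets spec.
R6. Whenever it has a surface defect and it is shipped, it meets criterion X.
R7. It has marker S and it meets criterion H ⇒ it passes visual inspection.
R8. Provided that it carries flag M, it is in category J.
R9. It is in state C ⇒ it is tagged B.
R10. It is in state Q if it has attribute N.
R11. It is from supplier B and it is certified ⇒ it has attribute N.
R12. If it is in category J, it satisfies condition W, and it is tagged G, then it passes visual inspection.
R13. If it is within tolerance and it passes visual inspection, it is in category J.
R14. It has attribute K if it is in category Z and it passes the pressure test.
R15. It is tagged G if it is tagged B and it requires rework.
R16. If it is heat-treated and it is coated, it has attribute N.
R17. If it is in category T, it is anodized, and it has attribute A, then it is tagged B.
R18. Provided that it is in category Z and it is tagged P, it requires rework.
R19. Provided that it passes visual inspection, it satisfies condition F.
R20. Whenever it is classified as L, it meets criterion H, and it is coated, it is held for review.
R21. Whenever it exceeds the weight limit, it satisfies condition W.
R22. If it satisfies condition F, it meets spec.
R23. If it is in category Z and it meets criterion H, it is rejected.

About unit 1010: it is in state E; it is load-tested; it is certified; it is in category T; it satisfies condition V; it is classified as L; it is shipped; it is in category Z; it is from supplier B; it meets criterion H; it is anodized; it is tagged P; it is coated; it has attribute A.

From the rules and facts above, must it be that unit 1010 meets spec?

By R4 (it is shipped, it is in state E): it exceeds the weight limit.
By R11 (it is from supplier B, it is certified): it has attribute N.
By R17 (it is in category T, it is anodized, it has attribute A): it is tagged B.
By R18 (it is in category Z, it is tagged P): it requires rework.
By R20 (it is classified as L, it meets criterion H, it is coated): it is held for review.
By R21 (it exceeds the weight limit): it satisfies condition W.
By R2 (it is held for review, it has attribute N, it is anodized): it is in category J.
By R15 (it is tagged B, it requires rework): it is tagged G.
By R12 (it is in category J, it satisfies condition W, it is tagged G): it passes visual inspection.
By R19 (it passes visual inspection): it satisfies condition F.
By R22 (it satisfies condition F): it meets spec.

Yes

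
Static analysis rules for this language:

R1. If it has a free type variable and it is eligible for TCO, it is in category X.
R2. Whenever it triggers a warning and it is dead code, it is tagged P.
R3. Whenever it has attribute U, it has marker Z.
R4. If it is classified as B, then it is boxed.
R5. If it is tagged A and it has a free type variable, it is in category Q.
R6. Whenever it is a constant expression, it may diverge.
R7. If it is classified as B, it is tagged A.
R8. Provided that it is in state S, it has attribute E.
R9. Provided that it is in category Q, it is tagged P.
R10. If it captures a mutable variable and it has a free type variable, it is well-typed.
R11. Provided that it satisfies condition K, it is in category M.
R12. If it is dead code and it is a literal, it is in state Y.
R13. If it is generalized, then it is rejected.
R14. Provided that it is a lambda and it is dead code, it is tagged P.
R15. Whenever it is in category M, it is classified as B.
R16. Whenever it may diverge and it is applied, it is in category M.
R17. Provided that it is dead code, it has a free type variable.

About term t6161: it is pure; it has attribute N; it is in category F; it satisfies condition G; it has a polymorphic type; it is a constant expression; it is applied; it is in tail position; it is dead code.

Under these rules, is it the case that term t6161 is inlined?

No

Forward chaining from the given facts derives: may diverge, is in category M, has a free type variable, is classified as B, is boxed, is tagged A, is in category Q, is tagged P.
No rule has "it is inlined" as its conclusion, and it is not among the given facts.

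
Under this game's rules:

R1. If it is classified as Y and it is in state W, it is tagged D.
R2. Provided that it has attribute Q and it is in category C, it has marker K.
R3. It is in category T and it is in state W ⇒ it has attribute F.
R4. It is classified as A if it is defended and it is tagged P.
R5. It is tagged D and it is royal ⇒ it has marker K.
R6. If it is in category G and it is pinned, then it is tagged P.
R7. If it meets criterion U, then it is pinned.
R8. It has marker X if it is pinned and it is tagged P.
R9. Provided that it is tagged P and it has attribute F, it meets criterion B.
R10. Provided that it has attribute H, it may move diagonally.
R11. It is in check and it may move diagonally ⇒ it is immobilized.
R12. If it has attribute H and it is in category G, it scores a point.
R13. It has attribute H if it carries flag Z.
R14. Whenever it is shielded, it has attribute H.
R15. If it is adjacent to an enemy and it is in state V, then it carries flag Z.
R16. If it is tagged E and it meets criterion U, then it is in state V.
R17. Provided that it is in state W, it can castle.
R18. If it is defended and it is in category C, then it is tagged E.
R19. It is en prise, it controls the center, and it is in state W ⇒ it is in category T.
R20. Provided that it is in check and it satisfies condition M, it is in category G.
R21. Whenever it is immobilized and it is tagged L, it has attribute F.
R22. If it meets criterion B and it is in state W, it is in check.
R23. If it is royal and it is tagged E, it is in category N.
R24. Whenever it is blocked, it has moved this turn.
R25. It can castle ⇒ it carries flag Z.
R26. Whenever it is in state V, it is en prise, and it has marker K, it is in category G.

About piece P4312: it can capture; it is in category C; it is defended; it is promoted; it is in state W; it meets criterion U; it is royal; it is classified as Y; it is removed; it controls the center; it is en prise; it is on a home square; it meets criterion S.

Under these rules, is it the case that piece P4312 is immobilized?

By R1 (it is classified as Y, it is in state W): it is tagged D.
By R5 (it is tagged D, it is royal): it has marker K.
By R7 (it meets criterion U): it is pinned.
By R17 (it is in state W): it can castle.
By R18 (it is defended, it is in category C): it is tagged E.
By R19 (it is en prise, it controls the center, it is in state W): it is in category T.
By R25 (it can castle): it carries flag Z.
By R3 (it is in category T, it is in state W): it has attribute F.
By R13 (it carries flag Z): it has attribute H.
By R16 (it is tagged E, it meets criterion U): it is in state V.
By R26 (it is in state V, it is en prise, it has marker K): it is in category G.
By R6 (it is in category G, it is pinned): it is tagged P.
By R9 (it is tagged P, it has attribute F): it meets criterion B.
By R10 (it has attribute H): it may move diagonally.
By R22 (it meets criterion B, it is in state W): it is in check.
By R11 (it is in check, it may move diagonally): it is immobilized.

Yes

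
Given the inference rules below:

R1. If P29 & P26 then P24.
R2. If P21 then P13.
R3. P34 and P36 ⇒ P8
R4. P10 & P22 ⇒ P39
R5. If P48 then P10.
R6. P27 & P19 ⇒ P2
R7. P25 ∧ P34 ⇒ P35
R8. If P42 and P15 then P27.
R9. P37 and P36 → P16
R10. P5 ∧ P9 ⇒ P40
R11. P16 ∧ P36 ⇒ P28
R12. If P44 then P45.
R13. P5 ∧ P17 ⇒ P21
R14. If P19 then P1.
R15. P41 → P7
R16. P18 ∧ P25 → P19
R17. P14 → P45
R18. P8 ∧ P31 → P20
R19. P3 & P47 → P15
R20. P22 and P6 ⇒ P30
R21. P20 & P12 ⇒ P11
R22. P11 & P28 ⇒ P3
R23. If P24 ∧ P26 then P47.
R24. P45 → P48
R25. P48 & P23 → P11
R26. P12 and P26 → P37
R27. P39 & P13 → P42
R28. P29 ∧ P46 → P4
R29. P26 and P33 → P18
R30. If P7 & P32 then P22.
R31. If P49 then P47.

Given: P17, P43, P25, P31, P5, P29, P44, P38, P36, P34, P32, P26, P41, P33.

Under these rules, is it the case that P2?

No

Forward chaining from the given facts derives: P24, P8, P35, P45, P21, P7, P20, P47, P48, P18, P22, P13, P10, P19, P39, P1, P42.
The only rule concluding P2 is R6, which needs P27; that is never established.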